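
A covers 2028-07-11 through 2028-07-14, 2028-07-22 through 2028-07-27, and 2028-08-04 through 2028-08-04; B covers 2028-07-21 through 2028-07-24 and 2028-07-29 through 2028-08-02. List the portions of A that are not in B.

2028-07-11 through 2028-07-14, 2028-07-25 through 2028-07-27, 2028-08-04 through 2028-08-04

2028-07-11 through 2028-07-14: nothing removed.
2028-07-22 through 2028-07-27 \ B = 2028-07-25 through 2028-07-27.
2028-08-04 through 2028-08-04: nothing removed.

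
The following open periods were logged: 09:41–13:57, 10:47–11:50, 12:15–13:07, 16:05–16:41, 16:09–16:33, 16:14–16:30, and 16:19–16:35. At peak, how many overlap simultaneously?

4

Walk the sorted start/end points keeping a running depth.
The depth first hits 4 at 16:19.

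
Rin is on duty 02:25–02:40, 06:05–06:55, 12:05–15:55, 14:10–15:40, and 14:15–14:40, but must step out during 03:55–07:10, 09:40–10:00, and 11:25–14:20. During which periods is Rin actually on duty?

02:25–02:40, 14:20–15:55

First set merges to 02:25–02:40, 06:05–06:55, 12:05–15:55.
02:25–02:40: no B overlap → unchanged.
06:05–06:55: fully covered by B → removed.
12:05–15:55 minus B → 14:20–15:55.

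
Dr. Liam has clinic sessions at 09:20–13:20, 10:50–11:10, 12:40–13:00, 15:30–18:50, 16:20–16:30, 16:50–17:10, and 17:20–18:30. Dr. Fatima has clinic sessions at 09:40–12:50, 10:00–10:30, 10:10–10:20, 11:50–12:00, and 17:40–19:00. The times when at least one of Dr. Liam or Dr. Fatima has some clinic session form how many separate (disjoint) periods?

2

Merge the first list: 09:20–13:20, 15:30–18:50.
Merge the second list: 09:40–12:50, 17:40–19:00.
A ∪ B = 09:20–13:20, 15:30–19:00.
That is 2 disjoint pieces.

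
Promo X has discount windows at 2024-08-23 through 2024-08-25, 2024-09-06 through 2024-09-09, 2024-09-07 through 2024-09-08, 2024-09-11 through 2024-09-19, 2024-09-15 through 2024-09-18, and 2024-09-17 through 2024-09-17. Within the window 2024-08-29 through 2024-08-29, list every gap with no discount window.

2024-08-29 through 2024-08-29

Covered (merged): 2024-08-23 through 2024-08-25, 2024-09-06 through 2024-09-09, 2024-09-11 through 2024-09-19.
Uncovered inside 2024-08-29 through 2024-08-29: 2024-08-29 through 2024-08-29.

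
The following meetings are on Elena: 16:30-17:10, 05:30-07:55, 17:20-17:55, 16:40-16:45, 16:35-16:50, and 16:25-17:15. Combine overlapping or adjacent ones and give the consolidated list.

05:30–07:55, 16:25–17:15, 17:20–17:55

Sort by start: 05:30–07:55, 16:25–17:15, 16:30–17:10, 16:35–16:50, 16:40–16:45, 17:20–17:55.
16:25–17:15 is disjoint → start new block.
16:30–17:10 overlaps/touches 16:25–17:15 → extend to 16:25–17:15.
16:35–16:50 overlaps/touches 16:25–17:15 → extend to 16:25–17:15.
16:40–16:45 overlaps/touches 16:25–17:15 → extend to 16:25–17:15.
17:20–17:55 is disjoint → start new block.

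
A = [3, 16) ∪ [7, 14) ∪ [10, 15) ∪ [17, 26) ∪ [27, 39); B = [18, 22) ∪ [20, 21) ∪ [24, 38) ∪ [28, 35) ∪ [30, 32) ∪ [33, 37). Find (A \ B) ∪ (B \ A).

First set merges to [3, 16), [17, 26), [27, 39).
Second set merges to [18, 22), [24, 38).
A but not B: [3, 16), [17, 18), [22, 24), [38, 39).
B but not A: [26, 27).
Combining gives A △ B.

[3, 16) ∪ [17, 18) ∪ [22, 24) ∪ [26, 27) ∪ [38, 39)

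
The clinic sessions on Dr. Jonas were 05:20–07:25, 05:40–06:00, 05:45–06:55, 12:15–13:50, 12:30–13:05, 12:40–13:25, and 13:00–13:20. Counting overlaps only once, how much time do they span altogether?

3 h 40 min

Merged: 05:20-07:25, 12:15-13:50.
Lengths: 2 h 5 min + 1 h 35 min = 3 h 40 min.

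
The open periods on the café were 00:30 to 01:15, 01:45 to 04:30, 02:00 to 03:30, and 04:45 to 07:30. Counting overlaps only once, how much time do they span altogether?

6 h 15 min

Merged: 00:30–01:15, 01:45–04:30, 04:45–07:30.
Lengths: 45 min + 2 h 45 min + 2 h 45 min = 6 h 15 min.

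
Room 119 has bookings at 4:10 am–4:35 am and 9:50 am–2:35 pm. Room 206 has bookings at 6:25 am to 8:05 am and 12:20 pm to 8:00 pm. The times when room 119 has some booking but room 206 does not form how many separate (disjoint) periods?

2

A \ B = 4:10 am–4:35 am, 9:50 am–12:20 pm.
That is 2 disjoint pieces.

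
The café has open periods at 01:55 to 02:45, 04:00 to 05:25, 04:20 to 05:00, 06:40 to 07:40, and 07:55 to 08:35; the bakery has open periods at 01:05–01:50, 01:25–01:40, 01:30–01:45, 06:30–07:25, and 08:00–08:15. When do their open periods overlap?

06:40–07:25, 08:00–08:15

A, merged: 01:55–02:45, 04:00–05:25, 06:40–07:40, 07:55–08:35.
B, merged: 01:05–01:50, 06:30–07:25, 08:00–08:15.
01:55–02:45 falls entirely outside B.
04:00–05:25 falls entirely outside B.
06:40–07:40 overlaps B on 06:40–07:25.
07:55–08:35 overlaps B on 08:00–08:15.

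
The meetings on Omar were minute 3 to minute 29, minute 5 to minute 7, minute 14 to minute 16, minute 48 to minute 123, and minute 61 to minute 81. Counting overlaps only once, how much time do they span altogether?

Merged: minute 3 to minute 29, minute 48 to minute 123.
Lengths: 26 minutes + 75 minutes = 101 minutes.

101 minutes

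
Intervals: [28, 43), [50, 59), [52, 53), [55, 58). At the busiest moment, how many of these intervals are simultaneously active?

2

Sweep endpoints in order; track running count of active intervals.
Peak of 2 reached at 52.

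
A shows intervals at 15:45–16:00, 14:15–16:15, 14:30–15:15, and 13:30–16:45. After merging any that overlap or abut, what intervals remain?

Sort by start: 13:30–16:45, 14:15–16:15, 14:30–15:15, 15:45–16:00.
14:15–16:15 overlaps/touches 13:30–16:45 → extend to 13:30–16:45.
14:30–15:15 overlaps/touches 13:30–16:45 → extend to 13:30–16:45.
15:45–16:00 overlaps/touches 13:30–16:45 → extend to 13:30–16:45.

13:30–16:45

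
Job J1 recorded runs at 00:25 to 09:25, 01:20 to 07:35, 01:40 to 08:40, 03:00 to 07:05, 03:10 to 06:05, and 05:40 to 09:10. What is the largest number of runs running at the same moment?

Walk the sorted start/end points keeping a running depth.
The depth first hits 6 at 05:40.

6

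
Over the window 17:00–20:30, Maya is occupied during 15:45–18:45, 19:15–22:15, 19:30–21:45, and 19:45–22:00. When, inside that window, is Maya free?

18:45-19:15

After merging, the occupied span is 15:45-18:45, 19:15-22:15.
Complement within 17:00-20:30: 18:45-19:15.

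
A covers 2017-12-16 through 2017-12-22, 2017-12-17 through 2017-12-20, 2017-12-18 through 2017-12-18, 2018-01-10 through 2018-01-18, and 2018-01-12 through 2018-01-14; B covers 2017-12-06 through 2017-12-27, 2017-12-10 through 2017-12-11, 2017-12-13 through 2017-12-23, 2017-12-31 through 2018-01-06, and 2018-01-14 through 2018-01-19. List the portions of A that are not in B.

2018-01-10 through 2018-01-13

First set merges to 2017-12-16 through 2017-12-22, 2018-01-10 through 2018-01-18.
Second set merges to 2017-12-06 through 2017-12-27, 2017-12-31 through 2018-01-06, 2018-01-14 through 2018-01-19.
2017-12-16 through 2017-12-22 lies entirely inside B → drops out.
2018-01-10 through 2018-01-18 with B removed leaves 2018-01-10 through 2018-01-13.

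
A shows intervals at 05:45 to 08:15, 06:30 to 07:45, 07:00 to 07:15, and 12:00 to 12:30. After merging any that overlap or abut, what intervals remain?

06:30–07:45 overlaps/touches 05:45–08:15 → extend to 05:45–08:15.
07:00–07:15 overlaps/touches 05:45–08:15 → extend to 05:45–08:15.
12:00–12:30 is disjoint → start new block.

05:45–08:15, 12:00–12:30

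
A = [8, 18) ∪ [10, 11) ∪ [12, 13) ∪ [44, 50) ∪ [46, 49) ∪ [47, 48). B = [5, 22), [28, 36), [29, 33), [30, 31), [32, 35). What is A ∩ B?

[8, 18)

A, merged: [8, 18), [44, 50).
B, merged: [5, 22), [28, 36).
[8, 18) meets the second set on [8, 18).
[44, 50): no overlap with the second set.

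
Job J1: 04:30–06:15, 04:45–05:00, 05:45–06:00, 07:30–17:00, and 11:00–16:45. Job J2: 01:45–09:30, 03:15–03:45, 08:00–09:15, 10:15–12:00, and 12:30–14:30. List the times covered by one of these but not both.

01:45–04:30, 06:15–07:30, 09:30–10:15, 12:00–12:30, 14:30–17:00

First set merges to 04:30–06:15, 07:30–17:00.
Second set merges to 01:45–09:30, 10:15–12:00, 12:30–14:30.
Only in the first: 09:30–10:15, 12:00–12:30, 14:30–17:00.
Only in the second: 01:45–04:30, 06:15–07:30.
Together these are the periods covered by exactly one.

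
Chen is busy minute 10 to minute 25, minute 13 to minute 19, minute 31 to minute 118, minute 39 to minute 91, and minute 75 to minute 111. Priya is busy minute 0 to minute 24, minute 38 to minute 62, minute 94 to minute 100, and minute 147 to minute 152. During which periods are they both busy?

minute 10 to minute 24, minute 38 to minute 62, minute 94 to minute 100

A, merged: minute 10 to minute 25, minute 31 to minute 118.
minute 10 to minute 25 overlaps B on minute 10 to minute 24.
minute 31 to minute 118 overlaps B on minute 38 to minute 62, minute 94 to minute 100.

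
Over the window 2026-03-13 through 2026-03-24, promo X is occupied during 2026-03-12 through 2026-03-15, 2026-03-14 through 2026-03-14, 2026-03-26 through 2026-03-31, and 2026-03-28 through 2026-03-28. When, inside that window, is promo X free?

After merging, the occupied span is 2026-03-12 through 2026-03-15, 2026-03-26 through 2026-03-31.
Complement within 2026-03-13 through 2026-03-24: 2026-03-16 through 2026-03-24.

2026-03-16 through 2026-03-24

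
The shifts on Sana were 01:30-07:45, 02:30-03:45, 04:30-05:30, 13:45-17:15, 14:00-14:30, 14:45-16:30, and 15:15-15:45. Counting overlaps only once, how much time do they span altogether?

Merged: 01:30–07:45, 13:45–17:15.
Lengths: 6 h 15 min + 3 h 30 min = 9 h 45 min.

9 h 45 min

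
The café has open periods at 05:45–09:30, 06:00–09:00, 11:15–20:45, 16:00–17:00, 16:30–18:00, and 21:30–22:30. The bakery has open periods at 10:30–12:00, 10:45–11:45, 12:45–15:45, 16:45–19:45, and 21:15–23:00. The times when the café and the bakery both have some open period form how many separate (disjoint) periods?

Merge the first list: 05:45–09:30, 11:15–20:45, 21:30–22:30.
Merge the second list: 10:30–12:00, 12:45–15:45, 16:45–19:45, 21:15–23:00.
A ∩ B = 11:15–12:00, 12:45–15:45, 16:45–19:45, 21:30–22:30.
That is 4 disjoint pieces.

4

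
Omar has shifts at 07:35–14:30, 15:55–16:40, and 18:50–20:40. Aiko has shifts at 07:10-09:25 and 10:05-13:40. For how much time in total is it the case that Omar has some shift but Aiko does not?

A \ B = 09:25–10:05, 13:40–14:30, 15:55–16:40, 18:50–20:40.
Total: 40 min + 50 min + 45 min + 1 h 50 min = 4 h 5 min.

4 h 5 min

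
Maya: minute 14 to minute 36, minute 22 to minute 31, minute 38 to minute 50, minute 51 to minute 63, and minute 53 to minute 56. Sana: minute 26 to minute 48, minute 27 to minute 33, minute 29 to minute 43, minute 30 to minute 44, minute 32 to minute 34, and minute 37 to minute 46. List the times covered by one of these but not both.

minute 14 to minute 26, minute 36 to minute 38, minute 48 to minute 50, minute 51 to minute 63

Merge the first list: minute 14 to minute 36, minute 38 to minute 50, minute 51 to minute 63.
Merge the second list: minute 26 to minute 48.
A but not B: minute 14 to minute 26, minute 48 to minute 50, minute 51 to minute 63.
B but not A: minute 36 to minute 38.
Combining gives A △ B.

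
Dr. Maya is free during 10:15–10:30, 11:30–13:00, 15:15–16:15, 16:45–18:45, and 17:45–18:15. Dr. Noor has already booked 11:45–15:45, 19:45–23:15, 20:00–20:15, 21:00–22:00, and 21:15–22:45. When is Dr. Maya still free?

10:15-10:30, 11:30-11:45, 15:45-16:15, 16:45-18:45

First set merges to 10:15-10:30, 11:30-13:00, 15:15-16:15, 16:45-18:45.
Second set merges to 11:45-15:45, 19:45-23:15.
10:15-10:30: nothing removed.
11:30-13:00 \ B = 11:30-11:45.
15:15-16:15 \ B = 15:45-16:15.
16:45-18:45: nothing removed.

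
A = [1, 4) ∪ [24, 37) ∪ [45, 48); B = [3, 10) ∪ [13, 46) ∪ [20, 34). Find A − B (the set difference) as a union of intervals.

[1, 3) ∪ [46, 48)

B, merged: [3, 10), [13, 46).
[1, 4) with B removed leaves [1, 3).
[24, 37) lies entirely inside B → drops out.
[45, 48) with B removed leaves [46, 48).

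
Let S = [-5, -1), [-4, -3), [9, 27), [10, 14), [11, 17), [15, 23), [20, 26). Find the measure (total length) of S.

Merged: [-5, -1), [9, 27).
Lengths: 4 + 18 = 22.

22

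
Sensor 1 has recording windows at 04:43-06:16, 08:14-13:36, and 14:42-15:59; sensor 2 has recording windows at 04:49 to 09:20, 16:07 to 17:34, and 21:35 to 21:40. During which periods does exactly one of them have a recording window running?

04:43–04:49, 06:16–08:14, 09:20–13:36, 14:42–15:59, 16:07–17:34, 21:35–21:40

A \ B = 04:43–04:49, 09:20–13:36, 14:42–15:59.
B \ A = 06:16–08:14, 16:07–17:34, 21:35–21:40.
Union of the two gives the symmetric difference.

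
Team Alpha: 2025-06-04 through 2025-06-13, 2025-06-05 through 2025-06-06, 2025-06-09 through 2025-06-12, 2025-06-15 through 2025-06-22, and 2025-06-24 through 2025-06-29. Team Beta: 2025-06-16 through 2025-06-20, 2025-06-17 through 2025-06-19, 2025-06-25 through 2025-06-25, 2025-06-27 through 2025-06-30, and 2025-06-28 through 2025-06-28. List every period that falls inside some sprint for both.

A, merged: 2025-06-04 through 2025-06-13, 2025-06-15 through 2025-06-22, 2025-06-24 through 2025-06-29.
B, merged: 2025-06-16 through 2025-06-20, 2025-06-25 through 2025-06-25, 2025-06-27 through 2025-06-30.
2025-06-04 through 2025-06-13: no overlap with the second set.
2025-06-15 through 2025-06-22 meets the second set on 2025-06-16 through 2025-06-20.
2025-06-24 through 2025-06-29 meets the second set on 2025-06-25 through 2025-06-25, 2025-06-27 through 2025-06-29.

2025-06-16 through 2025-06-20, 2025-06-25 through 2025-06-25, 2025-06-27 through 2025-06-29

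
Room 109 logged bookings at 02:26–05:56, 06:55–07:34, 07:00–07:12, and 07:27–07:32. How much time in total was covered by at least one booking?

Merged: 02:26-05:56, 06:55-07:34.
Lengths: 3 h 30 min + 39 min = 4 h 9 min.

4 h 9 min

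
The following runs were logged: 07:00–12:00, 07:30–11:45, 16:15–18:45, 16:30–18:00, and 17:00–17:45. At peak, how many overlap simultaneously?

Sweep endpoints in order; track running count of active intervals.
Peak of 3 reached at 17:00.

3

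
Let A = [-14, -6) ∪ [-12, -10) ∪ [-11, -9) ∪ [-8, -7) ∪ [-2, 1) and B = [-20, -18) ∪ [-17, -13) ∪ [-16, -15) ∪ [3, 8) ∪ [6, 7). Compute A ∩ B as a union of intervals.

[-14, -13)

A, merged: [-14, -6), [-2, 1).
B, merged: [-20, -18), [-17, -13), [3, 8).
[-14, -6) overlaps B on [-14, -13).
[-2, 1) falls entirely outside B.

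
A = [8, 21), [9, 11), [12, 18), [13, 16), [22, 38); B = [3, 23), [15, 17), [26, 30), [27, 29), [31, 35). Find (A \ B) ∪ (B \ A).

Merge the first list: [8, 21), [22, 38).
Merge the second list: [3, 23), [26, 30), [31, 35).
A \ B = [23, 26), [30, 31), [35, 38).
B \ A = [3, 8), [21, 22).
Union of the two gives the symmetric difference.

[3, 8) ∪ [21, 22) ∪ [23, 26) ∪ [30, 31) ∪ [35, 38)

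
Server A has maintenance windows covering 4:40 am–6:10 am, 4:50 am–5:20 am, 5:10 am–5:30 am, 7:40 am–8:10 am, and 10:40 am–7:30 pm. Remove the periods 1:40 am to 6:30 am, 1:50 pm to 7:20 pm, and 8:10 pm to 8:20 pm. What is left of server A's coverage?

A, merged: 4:40 am-6:10 am, 7:40 am-8:10 am, 10:40 am-7:30 pm.
4:40 am-6:10 am: entirely removed.
7:40 am-8:10 am: nothing removed.
10:40 am-7:30 pm \ B = 10:40 am-1:50 pm, 7:20 pm-7:30 pm.

7:40 am-8:10 am, 10:40 am-1:50 pm, 7:20 pm-7:30 pm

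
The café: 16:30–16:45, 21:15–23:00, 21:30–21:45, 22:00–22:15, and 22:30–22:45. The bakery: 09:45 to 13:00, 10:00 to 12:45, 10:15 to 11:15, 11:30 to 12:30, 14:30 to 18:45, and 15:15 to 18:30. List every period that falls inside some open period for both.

16:30-16:45

First set merges to 16:30-16:45, 21:15-23:00.
Second set merges to 09:45-13:00, 14:30-18:45.
16:30-16:45 ∩ B → 16:30-16:45.
21:15-23:00 meets no B interval.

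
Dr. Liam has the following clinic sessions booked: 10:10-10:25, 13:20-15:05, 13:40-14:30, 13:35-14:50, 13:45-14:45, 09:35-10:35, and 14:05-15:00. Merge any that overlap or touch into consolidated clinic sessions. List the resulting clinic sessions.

09:35–10:35, 13:20–15:05

Sort by start: 09:35–10:35, 10:10–10:25, 13:20–15:05, 13:35–14:50, 13:40–14:30, 13:45–14:45, 14:05–15:00.
10:10–10:25 overlaps/touches 09:35–10:35 → extend to 09:35–10:35.
13:20–15:05 is disjoint → start new block.
13:35–14:50 overlaps/touches 13:20–15:05 → extend to 13:20–15:05.
13:40–14:30 overlaps/touches 13:20–15:05 → extend to 13:20–15:05.
13:45–14:45 overlaps/touches 13:20–15:05 → extend to 13:20–15:05.
14:05–15:00 overlaps/touches 13:20–15:05 → extend to 13:20–15:05.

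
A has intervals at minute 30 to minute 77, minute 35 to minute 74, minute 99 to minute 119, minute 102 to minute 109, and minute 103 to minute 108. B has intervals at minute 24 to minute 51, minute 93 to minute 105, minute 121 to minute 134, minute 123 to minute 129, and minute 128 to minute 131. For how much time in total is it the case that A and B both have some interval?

27 minutes

First set merges to minute 30 to minute 77, minute 99 to minute 119.
Second set merges to minute 24 to minute 51, minute 93 to minute 105, minute 121 to minute 134.
A ∩ B = minute 30 to minute 51, minute 99 to minute 105.
Total: 21 minutes + 6 minutes = 27 minutes.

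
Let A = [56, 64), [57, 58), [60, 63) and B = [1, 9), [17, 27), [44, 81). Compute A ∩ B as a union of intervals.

First set merges to [56, 64).
[56, 64) overlaps B on [56, 64).

[56, 64)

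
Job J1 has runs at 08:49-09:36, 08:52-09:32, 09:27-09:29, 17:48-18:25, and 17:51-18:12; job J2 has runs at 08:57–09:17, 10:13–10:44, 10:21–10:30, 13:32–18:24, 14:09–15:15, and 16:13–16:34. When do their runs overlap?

Merge the first list: 08:49-09:36, 17:48-18:25.
Merge the second list: 08:57-09:17, 10:13-10:44, 13:32-18:24.
08:49-09:36 meets the second set on 08:57-09:17.
17:48-18:25 meets the second set on 17:48-18:24.

08:57-09:17, 17:48-18:24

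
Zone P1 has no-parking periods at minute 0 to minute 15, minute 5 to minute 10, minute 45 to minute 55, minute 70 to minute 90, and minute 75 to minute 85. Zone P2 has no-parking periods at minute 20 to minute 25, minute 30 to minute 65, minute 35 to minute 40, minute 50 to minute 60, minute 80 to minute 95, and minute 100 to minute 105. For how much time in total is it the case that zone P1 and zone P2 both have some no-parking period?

A, merged: minute 0 to minute 15, minute 45 to minute 55, minute 70 to minute 90.
B, merged: minute 20 to minute 25, minute 30 to minute 65, minute 80 to minute 95, minute 100 to minute 105.
A ∩ B = minute 45 to minute 55, minute 80 to minute 90.
Total: 10 minutes + 10 minutes = 20 minutes.

20 minutes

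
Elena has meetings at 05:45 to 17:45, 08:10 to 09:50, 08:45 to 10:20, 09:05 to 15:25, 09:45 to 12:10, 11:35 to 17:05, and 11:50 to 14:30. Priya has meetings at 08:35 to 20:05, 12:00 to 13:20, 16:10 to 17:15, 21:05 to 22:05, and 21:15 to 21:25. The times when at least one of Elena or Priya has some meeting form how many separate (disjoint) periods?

Merge the first list: 05:45-17:45.
Merge the second list: 08:35-20:05, 21:05-22:05.
A ∪ B = 05:45-20:05, 21:05-22:05.
That is 2 disjoint pieces.

2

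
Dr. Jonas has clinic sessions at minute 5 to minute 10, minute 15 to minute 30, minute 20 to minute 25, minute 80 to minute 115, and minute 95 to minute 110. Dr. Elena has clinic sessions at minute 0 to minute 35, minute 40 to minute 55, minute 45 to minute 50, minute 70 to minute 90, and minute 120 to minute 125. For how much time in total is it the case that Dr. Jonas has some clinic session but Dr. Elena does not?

25 minutes

A, merged: minute 5 to minute 10, minute 15 to minute 30, minute 80 to minute 115.
B, merged: minute 0 to minute 35, minute 40 to minute 55, minute 70 to minute 90, minute 120 to minute 125.
A \ B = minute 90 to minute 115.
Total: 25 minutes.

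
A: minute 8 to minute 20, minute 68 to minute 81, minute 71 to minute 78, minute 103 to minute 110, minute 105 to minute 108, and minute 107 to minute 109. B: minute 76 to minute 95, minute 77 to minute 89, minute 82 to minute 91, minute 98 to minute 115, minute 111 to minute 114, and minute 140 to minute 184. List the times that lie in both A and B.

minute 76 to minute 81, minute 103 to minute 110

A, merged: minute 8 to minute 20, minute 68 to minute 81, minute 103 to minute 110.
B, merged: minute 76 to minute 95, minute 98 to minute 115, minute 140 to minute 184.
minute 8 to minute 20: no overlap with the second set.
minute 68 to minute 81 meets the second set on minute 76 to minute 81.
minute 103 to minute 110 meets the second set on minute 103 to minute 110.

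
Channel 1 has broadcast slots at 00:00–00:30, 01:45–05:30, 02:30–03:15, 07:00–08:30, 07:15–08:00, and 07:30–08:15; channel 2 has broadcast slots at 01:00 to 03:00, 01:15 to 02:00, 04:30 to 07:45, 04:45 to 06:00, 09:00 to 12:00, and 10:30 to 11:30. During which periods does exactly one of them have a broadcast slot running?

First set merges to 00:00-00:30, 01:45-05:30, 07:00-08:30.
Second set merges to 01:00-03:00, 04:30-07:45, 09:00-12:00.
Only in the first: 00:00-00:30, 03:00-04:30, 07:45-08:30.
Only in the second: 01:00-01:45, 05:30-07:00, 09:00-12:00.
Together these are the periods covered by exactly one.

00:00-00:30, 01:00-01:45, 03:00-04:30, 05:30-07:00, 07:45-08:30, 09:00-12:00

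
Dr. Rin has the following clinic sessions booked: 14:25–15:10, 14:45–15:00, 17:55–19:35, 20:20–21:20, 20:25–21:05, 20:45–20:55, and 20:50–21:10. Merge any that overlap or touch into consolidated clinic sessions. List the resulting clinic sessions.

14:25–15:10, 17:55–19:35, 20:20–21:20

14:45–15:00 overlaps/touches 14:25–15:10 → extend to 14:25–15:10.
17:55–19:35 is disjoint → start new block.
20:20–21:20 is disjoint → start new block.
20:25–21:05 overlaps/touches 20:20–21:20 → extend to 20:20–21:20.
20:45–20:55 overlaps/touches 20:20–21:20 → extend to 20:20–21:20.
20:50–21:10 overlaps/touches 20:20–21:20 → extend to 20:20–21:20.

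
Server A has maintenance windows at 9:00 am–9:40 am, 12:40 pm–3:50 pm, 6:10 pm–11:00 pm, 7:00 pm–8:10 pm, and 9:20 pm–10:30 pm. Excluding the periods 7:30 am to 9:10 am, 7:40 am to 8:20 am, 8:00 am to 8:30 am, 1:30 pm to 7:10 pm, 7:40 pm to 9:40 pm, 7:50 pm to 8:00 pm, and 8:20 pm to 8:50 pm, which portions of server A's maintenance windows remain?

First set merges to 9:00 am–9:40 am, 12:40 pm–3:50 pm, 6:10 pm–11:00 pm.
Second set merges to 7:30 am–9:10 am, 1:30 pm–7:10 pm, 7:40 pm–9:40 pm.
9:00 am–9:40 am minus B → 9:10 am–9:40 am.
12:40 pm–3:50 pm minus B → 12:40 pm–1:30 pm.
6:10 pm–11:00 pm minus B → 7:10 pm–7:40 pm, 9:40 pm–11:00 pm.

9:10 am–9:40 am, 12:40 pm–1:30 pm, 7:10 pm–7:40 pm, 9:40 pm–11:00 pm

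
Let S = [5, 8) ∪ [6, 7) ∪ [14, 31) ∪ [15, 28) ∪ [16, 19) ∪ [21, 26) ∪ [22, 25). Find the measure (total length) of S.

Merged: [5, 8), [14, 31).
Lengths: 3 + 17 = 20.

20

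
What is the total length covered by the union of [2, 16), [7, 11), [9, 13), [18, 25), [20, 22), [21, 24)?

Merged: [2, 16), [18, 25).
Lengths: 14 + 7 = 21.

21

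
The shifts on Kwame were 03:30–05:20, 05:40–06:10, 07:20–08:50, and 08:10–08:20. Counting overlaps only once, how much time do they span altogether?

3 h 50 min

Merged: 03:30–05:20, 05:40–06:10, 07:20–08:50.
Lengths: 1 h 50 min + 30 min + 1 h 30 min = 3 h 50 min.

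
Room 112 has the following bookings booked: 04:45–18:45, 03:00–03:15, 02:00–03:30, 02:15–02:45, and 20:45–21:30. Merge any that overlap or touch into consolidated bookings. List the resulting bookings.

02:00–03:30, 04:45–18:45, 20:45–21:30

Sort by start: 02:00–03:30, 02:15–02:45, 03:00–03:15, 04:45–18:45, 20:45–21:30.
02:15–02:45 overlaps/touches 02:00–03:30 → extend to 02:00–03:30.
03:00–03:15 overlaps/touches 02:00–03:30 → extend to 02:00–03:30.
04:45–18:45 is disjoint → start new block.
20:45–21:30 is disjoint → start new block.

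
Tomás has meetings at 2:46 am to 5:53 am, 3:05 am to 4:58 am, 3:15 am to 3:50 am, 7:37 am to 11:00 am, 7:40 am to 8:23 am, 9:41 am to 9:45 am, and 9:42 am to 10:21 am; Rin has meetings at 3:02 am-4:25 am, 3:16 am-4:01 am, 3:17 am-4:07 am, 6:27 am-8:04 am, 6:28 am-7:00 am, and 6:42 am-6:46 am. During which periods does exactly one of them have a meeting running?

First set merges to 2:46 am–5:53 am, 7:37 am–11:00 am.
Second set merges to 3:02 am–4:25 am, 6:27 am–8:04 am.
Only in the first: 2:46 am–3:02 am, 4:25 am–5:53 am, 8:04 am–11:00 am.
Only in the second: 6:27 am–7:37 am.
Together these are the periods covered by exactly one.

2:46 am–3:02 am, 4:25 am–5:53 am, 6:27 am–7:37 am, 8:04 am–11:00 am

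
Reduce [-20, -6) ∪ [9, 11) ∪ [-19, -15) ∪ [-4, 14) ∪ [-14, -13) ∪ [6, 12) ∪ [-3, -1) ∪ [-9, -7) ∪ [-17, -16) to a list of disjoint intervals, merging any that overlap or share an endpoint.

Sort by start: [-20, -6), [-19, -15), [-17, -16), [-14, -13), [-9, -7), [-4, 14), [-3, -1), [6, 12), [9, 11).
[-19, -15) overlaps/touches [-20, -6) → extend to [-20, -6).
[-17, -16) overlaps/touches [-20, -6) → extend to [-20, -6).
[-14, -13) overlaps/touches [-20, -6) → extend to [-20, -6).
[-9, -7) overlaps/touches [-20, -6) → extend to [-20, -6).
[-4, 14) is disjoint → start new block.
[-3, -1) overlaps/touches [-4, 14) → extend to [-4, 14).
[6, 12) overlaps/touches [-4, 14) → extend to [-4, 14).
[9, 11) overlaps/touches [-4, 14) → extend to [-4, 14).

[-20, -6) ∪ [-4, 14)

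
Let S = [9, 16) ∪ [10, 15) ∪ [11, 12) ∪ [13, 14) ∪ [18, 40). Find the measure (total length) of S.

29

Merged: [9, 16), [18, 40).
Lengths: 7 + 22 = 29.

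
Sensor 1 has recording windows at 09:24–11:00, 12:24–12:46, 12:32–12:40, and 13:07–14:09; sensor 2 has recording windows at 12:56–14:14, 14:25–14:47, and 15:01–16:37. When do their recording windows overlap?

First set merges to 09:24–11:00, 12:24–12:46, 13:07–14:09.
09:24–11:00: no overlap with the second set.
12:24–12:46: no overlap with the second set.
13:07–14:09 meets the second set on 13:07–14:09.

13:07–14:09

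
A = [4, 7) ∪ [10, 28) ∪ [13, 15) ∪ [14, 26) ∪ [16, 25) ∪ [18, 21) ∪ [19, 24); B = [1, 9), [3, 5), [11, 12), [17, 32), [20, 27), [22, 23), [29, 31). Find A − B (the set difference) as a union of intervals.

A, merged: [4, 7), [10, 28).
B, merged: [1, 9), [11, 12), [17, 32).
[4, 7): fully covered by B → removed.
[10, 28) minus B → [10, 11), [12, 17).

[10, 11) ∪ [12, 17)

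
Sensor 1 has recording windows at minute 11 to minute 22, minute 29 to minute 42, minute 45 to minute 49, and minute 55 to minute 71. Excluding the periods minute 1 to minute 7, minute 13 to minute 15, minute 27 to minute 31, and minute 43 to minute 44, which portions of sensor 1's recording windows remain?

minute 11 to minute 13, minute 15 to minute 22, minute 31 to minute 42, minute 45 to minute 49, minute 55 to minute 71

minute 11 to minute 22 \ B = minute 11 to minute 13, minute 15 to minute 22.
minute 29 to minute 42 \ B = minute 31 to minute 42.
minute 45 to minute 49: nothing removed.
minute 55 to minute 71: nothing removed.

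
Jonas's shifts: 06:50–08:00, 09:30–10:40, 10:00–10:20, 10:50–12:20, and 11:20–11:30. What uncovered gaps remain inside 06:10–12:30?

06:10-06:50, 08:00-09:30, 10:40-10:50, 12:20-12:30

The merged coverage is 06:50-08:00, 09:30-10:40, 10:50-12:20.
Uncovered inside 06:10-12:30: 06:10-06:50, 08:00-09:30, 10:40-10:50, 12:20-12:30.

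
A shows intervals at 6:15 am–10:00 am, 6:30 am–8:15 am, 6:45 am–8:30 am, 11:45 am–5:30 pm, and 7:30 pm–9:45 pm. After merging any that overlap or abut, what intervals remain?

6:30 am–8:15 am overlaps/touches 6:15 am–10:00 am → extend to 6:15 am–10:00 am.
6:45 am–8:30 am overlaps/touches 6:15 am–10:00 am → extend to 6:15 am–10:00 am.
11:45 am–5:30 pm is disjoint → start new block.
7:30 pm–9:45 pm is disjoint → start new block.

6:15 am–10:00 am, 11:45 am–5:30 pm, 7:30 pm–9:45 pm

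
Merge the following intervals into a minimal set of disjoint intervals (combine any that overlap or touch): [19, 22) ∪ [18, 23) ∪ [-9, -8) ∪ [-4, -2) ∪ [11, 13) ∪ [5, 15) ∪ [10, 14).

[-9, -8) ∪ [-4, -2) ∪ [5, 15) ∪ [18, 23)

Sort by start: [-9, -8), [-4, -2), [5, 15), [10, 14), [11, 13), [18, 23), [19, 22).
[-4, -2) is disjoint → start new block.
[5, 15) is disjoint → start new block.
[10, 14) overlaps/touches [5, 15) → extend to [5, 15).
[11, 13) overlaps/touches [5, 15) → extend to [5, 15).
[18, 23) is disjoint → start new block.
[19, 22) overlaps/touches [18, 23) → extend to [18, 23).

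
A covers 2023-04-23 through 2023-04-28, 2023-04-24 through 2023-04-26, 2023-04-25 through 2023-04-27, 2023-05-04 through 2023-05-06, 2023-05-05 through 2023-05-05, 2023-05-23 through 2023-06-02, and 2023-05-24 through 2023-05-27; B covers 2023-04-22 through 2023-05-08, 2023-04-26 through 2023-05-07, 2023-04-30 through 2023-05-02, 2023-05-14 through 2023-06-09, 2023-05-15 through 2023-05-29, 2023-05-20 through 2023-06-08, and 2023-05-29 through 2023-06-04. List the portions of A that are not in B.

Merge the first list: 2023-04-23 through 2023-04-28, 2023-05-04 through 2023-05-06, 2023-05-23 through 2023-06-02.
Merge the second list: 2023-04-22 through 2023-05-08, 2023-05-14 through 2023-06-09.
2023-04-23 through 2023-04-28: fully covered by B → removed.
2023-05-04 through 2023-05-06: fully covered by B → removed.
2023-05-23 through 2023-06-02: fully covered by B → removed.

none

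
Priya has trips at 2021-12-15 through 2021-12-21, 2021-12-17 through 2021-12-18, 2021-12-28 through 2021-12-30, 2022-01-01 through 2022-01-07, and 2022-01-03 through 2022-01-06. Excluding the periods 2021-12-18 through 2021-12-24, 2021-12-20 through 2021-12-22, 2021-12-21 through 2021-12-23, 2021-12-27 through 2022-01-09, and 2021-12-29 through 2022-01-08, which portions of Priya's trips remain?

First set merges to 2021-12-15 through 2021-12-21, 2021-12-28 through 2021-12-30, 2022-01-01 through 2022-01-07.
Second set merges to 2021-12-18 through 2021-12-24, 2021-12-27 through 2022-01-09.
2021-12-15 through 2021-12-21 \ B = 2021-12-15 through 2021-12-17.
2021-12-28 through 2021-12-30: entirely removed.
2022-01-01 through 2022-01-07: entirely removed.

2021-12-15 through 2021-12-17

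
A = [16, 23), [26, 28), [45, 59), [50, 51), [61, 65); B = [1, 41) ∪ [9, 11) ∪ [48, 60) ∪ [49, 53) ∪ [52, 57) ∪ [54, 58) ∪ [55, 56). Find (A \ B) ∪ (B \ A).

First set merges to [16, 23), [26, 28), [45, 59), [61, 65).
Second set merges to [1, 41), [48, 60).
Only in the first: [45, 48), [61, 65).
Only in the second: [1, 16), [23, 26), [28, 41), [59, 60).
Together these are the periods covered by exactly one.

[1, 16) ∪ [23, 26) ∪ [28, 41) ∪ [45, 48) ∪ [59, 60) ∪ [61, 65)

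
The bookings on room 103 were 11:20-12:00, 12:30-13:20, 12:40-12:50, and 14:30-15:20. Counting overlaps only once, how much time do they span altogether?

Merged: 11:20–12:00, 12:30–13:20, 14:30–15:20.
Lengths: 40 min + 50 min + 50 min = 2 h 20 min.

2 h 20 min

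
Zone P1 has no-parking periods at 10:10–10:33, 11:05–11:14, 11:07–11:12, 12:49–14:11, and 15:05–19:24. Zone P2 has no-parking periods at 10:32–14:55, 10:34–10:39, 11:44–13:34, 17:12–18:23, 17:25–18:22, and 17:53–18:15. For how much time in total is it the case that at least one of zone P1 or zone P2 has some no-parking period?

9 h 4 min

A, merged: 10:10-10:33, 11:05-11:14, 12:49-14:11, 15:05-19:24.
B, merged: 10:32-14:55, 17:12-18:23.
A ∪ B = 10:10-14:55, 15:05-19:24.
Total: 4 h 45 min + 4 h 19 min = 9 h 4 min.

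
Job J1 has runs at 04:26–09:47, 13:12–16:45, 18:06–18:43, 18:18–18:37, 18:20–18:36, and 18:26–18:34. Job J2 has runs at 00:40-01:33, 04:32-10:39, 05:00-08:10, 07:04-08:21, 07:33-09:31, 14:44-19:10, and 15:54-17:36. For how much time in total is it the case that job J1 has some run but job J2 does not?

A, merged: 04:26–09:47, 13:12–16:45, 18:06–18:43.
B, merged: 00:40–01:33, 04:32–10:39, 14:44–19:10.
A \ B = 04:26–04:32, 13:12–14:44.
Total: 6 min + 1 h 32 min = 1 h 38 min.

1 h 38 min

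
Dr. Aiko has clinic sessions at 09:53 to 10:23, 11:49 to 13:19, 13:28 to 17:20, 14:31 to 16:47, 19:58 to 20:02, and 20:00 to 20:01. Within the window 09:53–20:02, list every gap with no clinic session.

After merging, the occupied span is 09:53–10:23, 11:49–13:19, 13:28–17:20, 19:58–20:02.
Complement within 09:53–20:02: 10:23–11:49, 13:19–13:28, 17:20–19:58.

10:23–11:49, 13:19–13:28, 17:20–19:58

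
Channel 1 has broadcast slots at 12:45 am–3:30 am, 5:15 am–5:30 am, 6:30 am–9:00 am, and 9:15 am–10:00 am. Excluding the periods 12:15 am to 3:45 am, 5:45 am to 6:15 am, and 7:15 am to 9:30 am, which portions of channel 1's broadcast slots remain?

12:45 am–3:30 am: entirely removed.
5:15 am–5:30 am: nothing removed.
6:30 am–9:00 am \ B = 6:30 am–7:15 am.
9:15 am–10:00 am \ B = 9:30 am–10:00 am.

5:15 am–5:30 am, 6:30 am–7:15 am, 9:30 am–10:00 am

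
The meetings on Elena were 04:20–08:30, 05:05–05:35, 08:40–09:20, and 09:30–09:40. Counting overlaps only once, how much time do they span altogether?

Merged: 04:20-08:30, 08:40-09:20, 09:30-09:40.
Lengths: 4 h 10 min + 40 min + 10 min = 5 h.

5 h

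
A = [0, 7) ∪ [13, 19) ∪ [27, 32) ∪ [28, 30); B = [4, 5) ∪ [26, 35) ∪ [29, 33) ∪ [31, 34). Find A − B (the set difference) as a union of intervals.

Merge the first list: [0, 7), [13, 19), [27, 32).
Merge the second list: [4, 5), [26, 35).
[0, 7) with B removed leaves [0, 4), [5, 7).
[13, 19) is untouched.
[27, 32) lies entirely inside B → drops out.

[0, 4) ∪ [5, 7) ∪ [13, 19)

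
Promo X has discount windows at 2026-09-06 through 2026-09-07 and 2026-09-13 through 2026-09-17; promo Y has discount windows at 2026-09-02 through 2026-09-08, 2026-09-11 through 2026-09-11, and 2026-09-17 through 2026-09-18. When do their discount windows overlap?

2026-09-06 through 2026-09-07, 2026-09-17 through 2026-09-17

2026-09-06 through 2026-09-07 overlaps B on 2026-09-06 through 2026-09-07.
2026-09-13 through 2026-09-17 overlaps B on 2026-09-17 through 2026-09-17.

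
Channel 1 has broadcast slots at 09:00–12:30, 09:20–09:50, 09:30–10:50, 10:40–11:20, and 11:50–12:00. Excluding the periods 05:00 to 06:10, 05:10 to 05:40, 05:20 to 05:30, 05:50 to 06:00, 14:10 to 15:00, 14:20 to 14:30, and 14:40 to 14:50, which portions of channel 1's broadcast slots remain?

Merge the first list: 09:00–12:30.
Merge the second list: 05:00–06:10, 14:10–15:00.
09:00–12:30: nothing removed.

09:00–12:30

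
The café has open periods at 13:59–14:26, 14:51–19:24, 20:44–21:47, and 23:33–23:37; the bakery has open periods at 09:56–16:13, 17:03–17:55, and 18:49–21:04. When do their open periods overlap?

13:59–14:26, 14:51–16:13, 17:03–17:55, 18:49–19:24, 20:44–21:04

13:59–14:26 overlaps B on 13:59–14:26.
14:51–19:24 overlaps B on 14:51–16:13, 17:03–17:55, 18:49–19:24.
20:44–21:47 overlaps B on 20:44–21:04.
23:33–23:37 falls entirely outside B.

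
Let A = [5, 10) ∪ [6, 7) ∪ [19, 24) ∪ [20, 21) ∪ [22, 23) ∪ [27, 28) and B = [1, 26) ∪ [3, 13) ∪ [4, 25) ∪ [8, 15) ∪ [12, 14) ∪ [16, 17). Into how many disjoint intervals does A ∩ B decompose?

2

A, merged: [5, 10), [19, 24), [27, 28).
B, merged: [1, 26).
A ∩ B = [5, 10), [19, 24).
That is 2 disjoint pieces.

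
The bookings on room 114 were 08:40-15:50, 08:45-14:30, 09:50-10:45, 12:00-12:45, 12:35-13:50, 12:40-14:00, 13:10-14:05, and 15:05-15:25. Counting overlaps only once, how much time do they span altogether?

Merged: 08:40–15:50.
Length: 7 h 10 min.

7 h 10 min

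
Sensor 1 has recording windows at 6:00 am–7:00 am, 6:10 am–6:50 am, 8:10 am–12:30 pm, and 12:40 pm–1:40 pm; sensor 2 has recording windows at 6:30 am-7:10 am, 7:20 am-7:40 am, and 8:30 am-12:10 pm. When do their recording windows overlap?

6:30 am–7:00 am, 8:30 am–12:10 pm

First set merges to 6:00 am–7:00 am, 8:10 am–12:30 pm, 12:40 pm–1:40 pm.
6:00 am–7:00 am meets the second set on 6:30 am–7:00 am.
8:10 am–12:30 pm meets the second set on 8:30 am–12:10 pm.
12:40 pm–1:40 pm: no overlap with the second set.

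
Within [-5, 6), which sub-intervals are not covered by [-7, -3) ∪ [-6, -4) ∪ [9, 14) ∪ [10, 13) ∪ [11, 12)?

The merged coverage is [-7, -3), [9, 14).
Gaps within [-5, 6): [-3, 6).

[-3, 6)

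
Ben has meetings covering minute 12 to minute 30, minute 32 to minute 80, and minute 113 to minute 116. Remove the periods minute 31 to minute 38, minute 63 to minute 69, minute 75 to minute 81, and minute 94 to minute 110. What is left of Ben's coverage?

minute 12 to minute 30, minute 38 to minute 63, minute 69 to minute 75, minute 113 to minute 116

minute 12 to minute 30 is untouched.
minute 32 to minute 80 with B removed leaves minute 38 to minute 63, minute 69 to minute 75.
minute 113 to minute 116 is untouched.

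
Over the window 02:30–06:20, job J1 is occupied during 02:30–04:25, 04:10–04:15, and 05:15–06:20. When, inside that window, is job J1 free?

The merged coverage is 02:30–04:25, 05:15–06:20.
Complement within 02:30–06:20: 04:25–05:15.

04:25–05:15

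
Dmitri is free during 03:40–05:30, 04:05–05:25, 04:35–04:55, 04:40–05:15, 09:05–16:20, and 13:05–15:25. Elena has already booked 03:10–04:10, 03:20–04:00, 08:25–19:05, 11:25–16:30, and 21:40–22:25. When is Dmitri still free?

First set merges to 03:40-05:30, 09:05-16:20.
Second set merges to 03:10-04:10, 08:25-19:05, 21:40-22:25.
03:40-05:30 minus B → 04:10-05:30.
09:05-16:20: fully covered by B → removed.

04:10-05:30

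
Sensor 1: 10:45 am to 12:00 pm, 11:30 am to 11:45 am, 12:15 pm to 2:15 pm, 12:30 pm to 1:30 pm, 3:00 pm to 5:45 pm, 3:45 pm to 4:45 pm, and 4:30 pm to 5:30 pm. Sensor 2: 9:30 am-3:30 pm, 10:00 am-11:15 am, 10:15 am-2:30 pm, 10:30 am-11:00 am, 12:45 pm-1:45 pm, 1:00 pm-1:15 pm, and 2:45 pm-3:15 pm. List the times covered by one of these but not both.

A, merged: 10:45 am–12:00 pm, 12:15 pm–2:15 pm, 3:00 pm–5:45 pm.
B, merged: 9:30 am–3:30 pm.
A but not B: 3:30 pm–5:45 pm.
B but not A: 9:30 am–10:45 am, 12:00 pm–12:15 pm, 2:15 pm–3:00 pm.
Combining gives A △ B.

9:30 am–10:45 am, 12:00 pm–12:15 pm, 2:15 pm–3:00 pm, 3:30 pm–5:45 pm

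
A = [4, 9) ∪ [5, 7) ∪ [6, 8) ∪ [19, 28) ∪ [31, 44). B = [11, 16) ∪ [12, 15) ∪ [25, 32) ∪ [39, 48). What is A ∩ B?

[25, 28) ∪ [31, 32) ∪ [39, 44)

First set merges to [4, 9), [19, 28), [31, 44).
Second set merges to [11, 16), [25, 32), [39, 48).
[4, 9): no overlap with the second set.
[19, 28) meets the second set on [25, 28).
[31, 44) meets the second set on [31, 32), [39, 44).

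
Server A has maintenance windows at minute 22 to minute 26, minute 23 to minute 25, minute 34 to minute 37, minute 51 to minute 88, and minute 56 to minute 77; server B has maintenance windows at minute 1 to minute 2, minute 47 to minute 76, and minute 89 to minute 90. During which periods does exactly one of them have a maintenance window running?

Merge the first list: minute 22 to minute 26, minute 34 to minute 37, minute 51 to minute 88.
A \ B = minute 22 to minute 26, minute 34 to minute 37, minute 76 to minute 88.
B \ A = minute 1 to minute 2, minute 47 to minute 51, minute 89 to minute 90.
Union of the two gives the symmetric difference.

minute 1 to minute 2, minute 22 to minute 26, minute 34 to minute 37, minute 47 to minute 51, minute 76 to minute 88, minute 89 to minute 90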